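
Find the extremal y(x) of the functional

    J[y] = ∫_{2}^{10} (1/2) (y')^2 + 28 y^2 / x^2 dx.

The Lagrangian is L = (1/2) (y')^2 + 28 y^2 / x^2.
Compute ∂L/∂y = 56y/x^2, ∂L/∂y' = y'.
The Euler-Lagrange equation d/dx(∂L/∂y') − ∂L/∂y = 0 reduces to
    y'' − 56/x^2 · y = 0  (x > 0).
Its general solution is
    y(x) = A x^8 + B x^(-7),
with A, B fixed by the endpoint conditions.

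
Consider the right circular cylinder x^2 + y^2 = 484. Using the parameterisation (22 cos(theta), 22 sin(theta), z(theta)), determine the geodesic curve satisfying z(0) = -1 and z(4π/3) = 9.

Parameterise the cylinder of radius R = 22 as
    r(θ) = (22 cos θ, 22 sin θ, z(θ)).
The arc-length element is
    ds = sqrt(484 + (dz/dθ)^2) dθ,
so the Lagrangian is L = sqrt(484 + z'^2).
L depends on z' only, not on z or θ, so ∂L/∂z = 0 and
    ∂L/∂z' = z' / sqrt(484 + z'^2).
The Euler-Lagrange equation gives
    d/dθ( z' / sqrt(484 + z'^2) ) = 0,
so z' is constant. Integrating once:
    z(θ) = a θ + b,
a helix on the cylinder (a straight line when the cylinder is unrolled). The constants a, b are determined by the endpoint conditions.
With endpoint conditions z(0) = -1 and z(4π/3) = 9: from z(0) = b we get b = -1, and a·4π/3 + -1 = 9 gives a = 15/(2π), so
    z(θ) = (15/(2π)) θ − 1.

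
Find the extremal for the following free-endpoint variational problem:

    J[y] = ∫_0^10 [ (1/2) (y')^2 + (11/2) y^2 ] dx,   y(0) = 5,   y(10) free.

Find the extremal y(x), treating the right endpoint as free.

The Lagrangian L = (1/2) (y')^2 + (11/2) y^2 gives
    ∂L/∂y = 11 y,   ∂L/∂y' = y'.
Euler-Lagrange: y'' − 11 y = 0.
With k = sqrt(11), the general solution is
    y(x) = A cosh(sqrt(11) x) + B sinh(sqrt(11) x).
Fixed left endpoint y(0) = 5 ⇒ A = 5.
The right endpoint x = 10 is free, so the natural (transversality) condition is ∂L/∂y' |_{x=10} = 0, i.e. y'(10) = 0.
Compute y'(x) = A k sinh(k x) + B k cosh(k x), so
    y'(10) = A k sinh(k·10) + B k cosh(k·10) = 0
    ⇒ B = −A tanh(k·10) = − 5 tanh(sqrt(11)·10).
Therefore the extremal is
    y(x) = 5 cosh(sqrt(11) x) − 5 tanh(sqrt(11)·10) sinh(sqrt(11) x).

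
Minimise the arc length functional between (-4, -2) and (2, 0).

Arc-length functional: J[y] = ∫ sqrt(1 + (y')^2) dx.
Lagrangian L = sqrt(1 + (y')^2) has no explicit y dependence, so ∂L/∂y = 0 and the Euler-Lagrange equation gives
    d/dx( y' / sqrt(1 + (y')^2) ) = 0  ⇒  y' / sqrt(1 + (y')^2) = const.
Hence y' is constant, so y(x) is affine.
Fitting the endpoints (-4, -2) and (2, 0):
    slope m = (0 − (-2)) / (2 − (-4)) = 1/3,
    intercept c = (-2) − m·(-4) = -2/3.
Extremal: y(x) = (1/3) x - 2/3.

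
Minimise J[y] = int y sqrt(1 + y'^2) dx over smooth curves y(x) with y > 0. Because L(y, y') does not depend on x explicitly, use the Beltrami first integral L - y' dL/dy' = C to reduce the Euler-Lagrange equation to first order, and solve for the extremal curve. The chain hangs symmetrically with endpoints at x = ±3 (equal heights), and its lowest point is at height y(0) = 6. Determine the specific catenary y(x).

The Lagrangian L(y, y') = y sqrt(1 + y'^2) has no explicit x dependence, so the Beltrami identity applies:
    L − y' ∂L/∂y' = C.
Compute ∂L/∂y' = y · y' / sqrt(1 + y'^2). Then
    L − y' ∂L/∂y'
    = y sqrt(1 + y'^2) − y · y'^2 / sqrt(1 + y'^2)
    = y (1 + y'^2 − y'^2) / sqrt(1 + y'^2)
    = y / sqrt(1 + y'^2) = C.
Squaring gives y^2 = C^2 (1 + y'^2), i.e.
    y'^2 = y^2 / C^2 − 1.
Separating variables,
    dy / sqrt(y^2 − C^2) = dx / C,
and integrating gives arccosh(y / C) = (x − a)/C, so
    y(x) = C cosh((x − a)/C),
the catenary. The constants C and a are fixed by the two endpoint conditions (and, for the hanging-chain problem, the length constraint selects C).
Now fit the given data. The endpoints x = ±3 are symmetric at equal height, so the catenary is even about its minimum: a = 0 and y(x) = C cosh(x/C). The lowest point is y(0) = C cosh(0) = C, and we are told y(0) = 6, so C = 6. Therefore
    y(x) = 6 cosh(x/6),
and at the endpoints
    y(±3) = 6 cosh(3/6).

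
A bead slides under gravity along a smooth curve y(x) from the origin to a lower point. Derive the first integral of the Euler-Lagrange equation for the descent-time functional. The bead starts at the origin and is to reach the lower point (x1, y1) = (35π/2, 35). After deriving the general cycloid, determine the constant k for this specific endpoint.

The Lagrangian L = sqrt((1 + y'^2) / y) has no explicit x dependence, so the Beltrami identity applies:
    L − y' ∂L/∂y' = C.
Compute ∂L/∂y' = y' / sqrt(y (1 + y'^2)).
Substitute:
    sqrt((1 + y'^2)/y) − y'·y' / sqrt(y (1 + y'^2))
    = (1 + y'^2) / sqrt(y (1 + y'^2)) − y'^2 / sqrt(y (1 + y'^2))
    = 1 / sqrt(y (1 + y'^2)) = C.
Squaring and rearranging gives the first integral
    y (1 + y'^2) = 1/C^2 =: k   (constant).
Solving this first-order ODE by the substitution
    y = (k/2)(1 − cos θ)
yields the cycloid parameterisation
    x(θ) = (k/2)(θ − sin θ),   y(θ) = (k/2)(1 − cos θ).
The constant k is fixed by the endpoint condition.
Now fit the given lower endpoint (x1, y1) = (35π/2, 35). At the bottom of the first arch (θ = π), the parametric equations give
    y(π) = (k/2)(1 − cos π) = k,
    x(π) = (k/2)(π − sin π) = kπ/2.
Matching y(π) = 35 gives k = 35, consistent with x(π) = 35π/2. Therefore the specific cycloid is
    x(θ) = (35/2)(θ − sin θ),   y(θ) = (35/2)(1 − cos θ).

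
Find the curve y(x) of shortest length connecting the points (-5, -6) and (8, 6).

Arc-length functional: J[y] = ∫ sqrt(1 + (y')^2) dx.
Lagrangian L = sqrt(1 + (y')^2) has no explicit y dependence, so ∂L/∂y = 0 and the Euler-Lagrange equation gives
    d/dx( y' / sqrt(1 + (y')^2) ) = 0  ⇒  y' / sqrt(1 + (y')^2) = const.
Hence y' is constant, so y(x) is affine.
Fitting the endpoints (-5, -6) and (8, 6):
    slope m = (6 − (-6)) / (8 − (-5)) = 12/13,
    intercept c = (-6) − m·(-5) = -18/13.
Extremal: y(x) = (12/13) x - 18/13.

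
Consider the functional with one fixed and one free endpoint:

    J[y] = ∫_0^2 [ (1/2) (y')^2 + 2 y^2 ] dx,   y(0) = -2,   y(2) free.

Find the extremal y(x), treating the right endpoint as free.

The Lagrangian L = (1/2) (y')^2 + 2 y^2 gives
    ∂L/∂y = 4 y,   ∂L/∂y' = y'.
Euler-Lagrange: y'' − 4 y = 0.
With k = 2, the general solution is
    y(x) = A cosh(2 x) + B sinh(2 x).
Fixed left endpoint y(0) = -2 ⇒ A = -2.
The right endpoint x = 2 is free, so the natural (transversality) condition is ∂L/∂y' |_{x=2} = 0, i.e. y'(2) = 0.
Compute y'(x) = A k sinh(k x) + B k cosh(k x), so
    y'(2) = A k sinh(k·2) + B k cosh(k·2) = 0
    ⇒ B = −A tanh(k·2) = 2 tanh(2·2).
Therefore the extremal is
    y(x) = −2 cosh(2 x) + 2 tanh(2·2) sinh(2 x).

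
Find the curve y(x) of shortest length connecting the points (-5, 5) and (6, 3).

Arc-length functional: J[y] = ∫ sqrt(1 + (y')^2) dx.
Lagrangian L = sqrt(1 + (y')^2) has no explicit y dependence, so ∂L/∂y = 0 and the Euler-Lagrange equation gives
    d/dx( y' / sqrt(1 + (y')^2) ) = 0  ⇒  y' / sqrt(1 + (y')^2) = const.
Hence y' is constant, so y(x) is affine.
Fitting the endpoints (-5, 5) and (6, 3):
    slope m = (3 − 5) / (6 − (-5)) = -2/11,
    intercept c = 5 − m·(-5) = 45/11.
Extremal: y(x) = (-2/11) x + 45/11.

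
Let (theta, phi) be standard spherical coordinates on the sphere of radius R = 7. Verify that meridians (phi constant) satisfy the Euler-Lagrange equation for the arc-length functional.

On the sphere of radius R = 7 with spherical coordinates (θ, φ), the induced metric is
    ds^2 = 49(dθ^2 + sin^2(θ) dφ^2).
Using θ as the parameter, the arc-length functional becomes
    J[φ] = ∫ 7 sqrt(1 + sin^2(θ) (dφ/dθ)^2) dθ.
So L = 7 sqrt(1 + sin^2(θ) φ'^2). Compute
    ∂L/∂φ = 0  (L has no explicit φ dependence),
    ∂L/∂φ' = 7 sin^2(θ) φ' / sqrt(1 + sin^2(θ) φ'^2).
For the candidate φ(θ) = c (constant), φ' = 0, so ∂L/∂φ' evaluated along the candidate vanishes, and ∂L/∂φ is identically zero. Hence
    d/dθ(∂L/∂φ') − ∂L/∂φ = 0
is satisfied. Therefore meridians φ = const are extremals of arc length — they are geodesics on the sphere.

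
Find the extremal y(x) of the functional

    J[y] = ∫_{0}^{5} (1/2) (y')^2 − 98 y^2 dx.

The Lagrangian is L = (1/2) (y')^2 − 98 y^2.
Compute ∂L/∂y = -196y, ∂L/∂y' = y'.
The Euler-Lagrange equation d/dx(∂L/∂y') − ∂L/∂y = 0 reduces to
    y'' + 196 y = 0.
Its general solution is
    y(x) = A sin(14x) + B cos(14x),
with A, B fixed by the endpoint conditions.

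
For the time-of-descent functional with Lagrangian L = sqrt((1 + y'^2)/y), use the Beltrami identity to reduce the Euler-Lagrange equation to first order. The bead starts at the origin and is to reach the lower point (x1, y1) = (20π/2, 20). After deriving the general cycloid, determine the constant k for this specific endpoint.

The Lagrangian L = sqrt((1 + y'^2) / y) has no explicit x dependence, so the Beltrami identity applies:
    L − y' ∂L/∂y' = C.
Compute ∂L/∂y' = y' / sqrt(y (1 + y'^2)).
Substitute:
    sqrt((1 + y'^2)/y) − y'·y' / sqrt(y (1 + y'^2))
    = (1 + y'^2) / sqrt(y (1 + y'^2)) − y'^2 / sqrt(y (1 + y'^2))
    = 1 / sqrt(y (1 + y'^2)) = C.
Squaring and rearranging gives the first integral
    y (1 + y'^2) = 1/C^2 =: k   (constant).
Solving this first-order ODE by the substitution
    y = (k/2)(1 − cos θ)
yields the cycloid parameterisation
    x(θ) = (k/2)(θ − sin θ),   y(θ) = (k/2)(1 − cos θ).
The constant k is fixed by the endpoint condition.
Now fit the given lower endpoint (x1, y1) = (20π/2, 20). At the bottom of the first arch (θ = π), the parametric equations give
    y(π) = (k/2)(1 − cos π) = k,
    x(π) = (k/2)(π − sin π) = kπ/2.
Matching y(π) = 20 gives k = 20, consistent with x(π) = 20π/2. Therefore the specific cycloid is
    x(θ) = (20/2)(θ − sin θ),   y(θ) = (20/2)(1 − cos θ).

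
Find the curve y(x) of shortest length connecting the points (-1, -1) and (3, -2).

Arc-length functional: J[y] = ∫ sqrt(1 + (y')^2) dx.
Lagrangian L = sqrt(1 + (y')^2) has no explicit y dependence, so ∂L/∂y = 0 and the Euler-Lagrange equation gives
    d/dx( y' / sqrt(1 + (y')^2) ) = 0  ⇒  y' / sqrt(1 + (y')^2) = const.
Hence y' is constant, so y(x) is affine.
Fitting the endpoints (-1, -1) and (3, -2):
    slope m = ((-2) − (-1)) / (3 − (-1)) = -1/4,
    intercept c = (-1) − m·(-1) = -5/4.
Extremal: y(x) = (-1/4) x - 5/4.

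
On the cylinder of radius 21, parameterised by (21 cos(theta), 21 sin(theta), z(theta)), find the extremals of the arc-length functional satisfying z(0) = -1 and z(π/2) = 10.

Parameterise the cylinder of radius R = 21 as
    r(θ) = (21 cos θ, 21 sin θ, z(θ)).
The arc-length element is
    ds = sqrt(441 + (dz/dθ)^2) dθ,
so the Lagrangian is L = sqrt(441 + z'^2).
L depends on z' only, not on z or θ, so ∂L/∂z = 0 and
    ∂L/∂z' = z' / sqrt(441 + z'^2).
The Euler-Lagrange equation gives
    d/dθ( z' / sqrt(441 + z'^2) ) = 0,
so z' is constant. Integrating once:
    z(θ) = a θ + b,
a helix on the cylinder (a straight line when the cylinder is unrolled). The constants a, b are determined by the endpoint conditions.
With endpoint conditions z(0) = -1 and z(π/2) = 10: from z(0) = b we get b = -1, and a·π/2 + -1 = 10 gives a = 22/π, so
    z(θ) = (22/π) θ − 1.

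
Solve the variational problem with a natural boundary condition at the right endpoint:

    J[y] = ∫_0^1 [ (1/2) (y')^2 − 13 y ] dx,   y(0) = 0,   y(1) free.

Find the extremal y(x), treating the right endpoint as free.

The Lagrangian L = (1/2) (y')^2 − 13 y gives
    ∂L/∂y = −13,   ∂L/∂y' = y'.
Euler-Lagrange: d/dx(y') − (−13) = 0, i.e. y'' + 13 = 0, so
    y(x) = −(13/2) x^2 + C1 x + C2.
Fixed left endpoint y(0) = 0 ⇒ C2 = 0.
The right endpoint x = 1 is free, so the natural (transversality) condition is ∂L/∂y' |_{x=1} = 0, i.e. y'(1) = 0.
Compute y'(x) = −13 x + C1, so y'(1) = −13 + C1 = 0 ⇒ C1 = 13.
Therefore the extremal is
    y(x) = −(13/2) x^2 + 13 x.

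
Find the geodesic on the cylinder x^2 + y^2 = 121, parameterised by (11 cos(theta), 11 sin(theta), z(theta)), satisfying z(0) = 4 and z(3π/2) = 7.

Parameterise the cylinder of radius R = 11 as
    r(θ) = (11 cos θ, 11 sin θ, z(θ)).
The arc-length element is
    ds = sqrt(121 + (dz/dθ)^2) dθ,
so the Lagrangian is L = sqrt(121 + z'^2).
L depends on z' only, not on z or θ, so ∂L/∂z = 0 and
    ∂L/∂z' = z' / sqrt(121 + z'^2).
The Euler-Lagrange equation gives
    d/dθ( z' / sqrt(121 + z'^2) ) = 0,
so z' is constant. Integrating once:
    z(θ) = a θ + b,
a helix on the cylinder (a straight line when the cylinder is unrolled). The constants a, b are determined by the endpoint conditions.
With endpoint conditions z(0) = 4 and z(3π/2) = 7: from z(0) = b we get b = 4, and a·3π/2 + 4 = 7 gives a = 2/π, so
    z(θ) = (2/π) θ + 4.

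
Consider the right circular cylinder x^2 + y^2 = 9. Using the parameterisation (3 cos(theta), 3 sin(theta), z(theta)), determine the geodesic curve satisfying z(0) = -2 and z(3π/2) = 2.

Parameterise the cylinder of radius R = 3 as
    r(θ) = (3 cos θ, 3 sin θ, z(θ)).
The arc-length element is
    ds = sqrt(9 + (dz/dθ)^2) dθ,
so the Lagrangian is L = sqrt(9 + z'^2).
L depends on z' only, not on z or θ, so ∂L/∂z = 0 and
    ∂L/∂z' = z' / sqrt(9 + z'^2).
The Euler-Lagrange equation gives
    d/dθ( z' / sqrt(9 + z'^2) ) = 0,
so z' is constant. Integrating once:
    z(θ) = a θ + b,
a helix on the cylinder (a straight line when the cylinder is unrolled). The constants a, b are determined by the endpoint conditions.
With endpoint conditions z(0) = -2 and z(3π/2) = 2: from z(0) = b we get b = -2, and a·3π/2 + -2 = 2 gives a = 8/(3π), so
    z(θ) = (8/(3π)) θ − 2.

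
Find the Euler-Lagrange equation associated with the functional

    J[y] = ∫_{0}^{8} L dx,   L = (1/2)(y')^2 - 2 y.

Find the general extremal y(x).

The Lagrangian is L = (1/2)(y')^2 - 2 y.
∂L/∂y = -2.
∂L/∂y' = y'.
The Euler-Lagrange equation d/dx(∂L/∂y') − ∂L/∂y = 0 becomes:
    y'' + 2 = 0
General solution: y(x) = -x^2 + A x + B, where A and B are arbitrary constants fixed by the endpoint conditions.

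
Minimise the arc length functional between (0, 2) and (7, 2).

Arc-length functional: J[y] = ∫ sqrt(1 + (y')^2) dx.
Lagrangian L = sqrt(1 + (y')^2) has no explicit y dependence, so ∂L/∂y = 0 and the Euler-Lagrange equation gives
    d/dx( y' / sqrt(1 + (y')^2) ) = 0  ⇒  y' / sqrt(1 + (y')^2) = const.
Hence y' is constant, so y(x) is affine.
Fitting the endpoints (0, 2) and (7, 2):
    slope m = (2 − 2) / (7 − 0) = 0,
    intercept c = 2 − m·0 = 2.
Extremal: y(x) = 2.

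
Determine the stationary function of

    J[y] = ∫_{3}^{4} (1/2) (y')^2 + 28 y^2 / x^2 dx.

The Lagrangian is L = (1/2) (y')^2 + 28 y^2 / x^2.
Compute ∂L/∂y = 56y/x^2, ∂L/∂y' = y'.
The Euler-Lagrange equation d/dx(∂L/∂y') − ∂L/∂y = 0 reduces to
    y'' − 56/x^2 · y = 0  (x > 0).
Its general solution is
    y(x) = A x^8 + B x^(-7),
with A, B fixed by the endpoint conditions.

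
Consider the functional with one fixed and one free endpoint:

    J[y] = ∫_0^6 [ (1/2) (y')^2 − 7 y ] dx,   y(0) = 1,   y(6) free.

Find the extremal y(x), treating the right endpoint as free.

The Lagrangian L = (1/2) (y')^2 − 7 y gives
    ∂L/∂y = −7,   ∂L/∂y' = y'.
Euler-Lagrange: d/dx(y') − (−7) = 0, i.e. y'' + 7 = 0, so
    y(x) = −(7/2) x^2 + C1 x + C2.
Fixed left endpoint y(0) = 1 ⇒ C2 = 1.
The right endpoint x = 6 is free, so the natural (transversality) condition is ∂L/∂y' |_{x=6} = 0, i.e. y'(6) = 0.
Compute y'(x) = −7 x + C1, so y'(6) = −42 + C1 = 0 ⇒ C1 = 42.
Therefore the extremal is
    y(x) = −(7/2) x^2 + 42 x + 1.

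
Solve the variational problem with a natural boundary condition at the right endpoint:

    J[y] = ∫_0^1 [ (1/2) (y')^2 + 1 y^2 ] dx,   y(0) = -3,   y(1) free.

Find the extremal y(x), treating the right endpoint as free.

The Lagrangian L = (1/2) (y')^2 + 1 y^2 gives
    ∂L/∂y = 2 y,   ∂L/∂y' = y'.
Euler-Lagrange: y'' − 2 y = 0.
With k = sqrt(2), the general solution is
    y(x) = A cosh(sqrt(2) x) + B sinh(sqrt(2) x).
Fixed left endpoint y(0) = -3 ⇒ A = -3.
The right endpoint x = 1 is free, so the natural (transversality) condition is ∂L/∂y' |_{x=1} = 0, i.e. y'(1) = 0.
Compute y'(x) = A k sinh(k x) + B k cosh(k x), so
    y'(1) = A k sinh(k·1) + B k cosh(k·1) = 0
    ⇒ B = −A tanh(k·1) = 3 tanh(sqrt(2)·1).
Therefore the extremal is
    y(x) = −3 cosh(sqrt(2) x) + 3 tanh(sqrt(2)·1) sinh(sqrt(2) x).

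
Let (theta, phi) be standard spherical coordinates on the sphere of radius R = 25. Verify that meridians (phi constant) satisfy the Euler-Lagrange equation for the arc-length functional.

On the sphere of radius R = 25 with spherical coordinates (θ, φ), the induced metric is
    ds^2 = 625(dθ^2 + sin^2(θ) dφ^2).
Using θ as the parameter, the arc-length functional becomes
    J[φ] = ∫ 25 sqrt(1 + sin^2(θ) (dφ/dθ)^2) dθ.
So L = 25 sqrt(1 + sin^2(θ) φ'^2). Compute
    ∂L/∂φ = 0  (L has no explicit φ dependence),
    ∂L/∂φ' = 25 sin^2(θ) φ' / sqrt(1 + sin^2(θ) φ'^2).
For the candidate φ(θ) = c (constant), φ' = 0, so ∂L/∂φ' evaluated along the candidate vanishes, and ∂L/∂φ is identically zero. Hence
    d/dθ(∂L/∂φ') − ∂L/∂φ = 0
is satisfied. Therefore meridians φ = const are extremals of arc length — they are geodesics on the sphere.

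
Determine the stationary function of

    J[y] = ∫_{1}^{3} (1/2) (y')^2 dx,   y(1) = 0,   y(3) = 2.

The Lagrangian is L = (1/2) (y')^2.
Compute ∂L/∂y = 0, ∂L/∂y' = y'.
The Euler-Lagrange equation d/dx(∂L/∂y') − ∂L/∂y = 0 reduces to
    y'' = 0.
Its general solution is
    y(x) = A x + B,
with A, B fixed by the endpoint conditions.
Applying the endpoint conditions y(1) = 0 and y(3) = 2: solve A·1 + B = 0 and A·3 + B = 2. Subtracting gives A(3 − 1) = 2 − 0, so A = 1, and B = 0 − A·1 = -1. Therefore
    y(x) = x - 1.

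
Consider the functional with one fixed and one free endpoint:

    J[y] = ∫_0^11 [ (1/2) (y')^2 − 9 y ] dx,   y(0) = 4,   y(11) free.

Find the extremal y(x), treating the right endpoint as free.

The Lagrangian L = (1/2) (y')^2 − 9 y gives
    ∂L/∂y = −9,   ∂L/∂y' = y'.
Euler-Lagrange: d/dx(y') − (−9) = 0, i.e. y'' + 9 = 0, so
    y(x) = −(9/2) x^2 + C1 x + C2.
Fixed left endpoint y(0) = 4 ⇒ C2 = 4.
The right endpoint x = 11 is free, so the natural (transversality) condition is ∂L/∂y' |_{x=11} = 0, i.e. y'(11) = 0.
Compute y'(x) = −9 x + C1, so y'(11) = −99 + C1 = 0 ⇒ C1 = 99.
Therefore the extremal is
    y(x) = −(9/2) x^2 + 99 x + 4.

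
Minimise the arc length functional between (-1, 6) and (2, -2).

Arc-length functional: J[y] = ∫ sqrt(1 + (y')^2) dx.
Lagrangian L = sqrt(1 + (y')^2) has no explicit y dependence, so ∂L/∂y = 0 and the Euler-Lagrange equation gives
    d/dx( y' / sqrt(1 + (y')^2) ) = 0  ⇒  y' / sqrt(1 + (y')^2) = const.
Hence y' is constant, so y(x) is affine.
Fitting the endpoints (-1, 6) and (2, -2):
    slope m = ((-2) − 6) / (2 − (-1)) = -8/3,
    intercept c = 6 − m·(-1) = 10/3.
Extremal: y(x) = (-8/3) x + 10/3.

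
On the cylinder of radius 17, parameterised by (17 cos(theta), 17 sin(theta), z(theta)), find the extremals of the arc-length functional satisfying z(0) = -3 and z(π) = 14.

Parameterise the cylinder of radius R = 17 as
    r(θ) = (17 cos θ, 17 sin θ, z(θ)).
The arc-length element is
    ds = sqrt(289 + (dz/dθ)^2) dθ,
so the Lagrangian is L = sqrt(289 + z'^2).
L depends on z' only, not on z or θ, so ∂L/∂z = 0 and
    ∂L/∂z' = z' / sqrt(289 + z'^2).
The Euler-Lagrange equation gives
    d/dθ( z' / sqrt(289 + z'^2) ) = 0,
so z' is constant. Integrating once:
    z(θ) = a θ + b,
a helix on the cylinder (a straight line when the cylinder is unrolled). The constants a, b are determined by the endpoint conditions.
With endpoint conditions z(0) = -3 and z(π) = 14: from z(0) = b we get b = -3, and a·π + -3 = 14 gives a = 17/π, so
    z(θ) = (17/π) θ − 3.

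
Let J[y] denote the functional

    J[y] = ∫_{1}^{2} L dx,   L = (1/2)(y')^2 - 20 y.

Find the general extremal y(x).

The Lagrangian is L = (1/2)(y')^2 - 20 y.
∂L/∂y = -20.
∂L/∂y' = y'.
The Euler-Lagrange equation d/dx(∂L/∂y') − ∂L/∂y = 0 becomes:
    y'' + 20 = 0
General solution: y(x) = -10 x^2 + A x + B, where A and B are arbitrary constants fixed by the endpoint conditions.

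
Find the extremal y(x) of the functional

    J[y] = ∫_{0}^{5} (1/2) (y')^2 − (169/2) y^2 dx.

The Lagrangian is L = (1/2) (y')^2 − (169/2) y^2.
Compute ∂L/∂y = -169y, ∂L/∂y' = y'.
The Euler-Lagrange equation d/dx(∂L/∂y') − ∂L/∂y = 0 reduces to
    y'' + 169 y = 0.
Its general solution is
    y(x) = A sin(13x) + B cos(13x),
with A, B fixed by the endpoint conditions.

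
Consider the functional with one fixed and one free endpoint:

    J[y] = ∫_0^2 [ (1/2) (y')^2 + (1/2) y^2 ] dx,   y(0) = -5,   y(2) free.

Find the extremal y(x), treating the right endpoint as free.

The Lagrangian L = (1/2) (y')^2 + (1/2) y^2 gives
    ∂L/∂y = 1 y,   ∂L/∂y' = y'.
Euler-Lagrange: y'' − y = 0.
With k = 1, the general solution is
    y(x) = A cosh(x) + B sinh(x).
Fixed left endpoint y(0) = -5 ⇒ A = -5.
The right endpoint x = 2 is free, so the natural (transversality) condition is ∂L/∂y' |_{x=2} = 0, i.e. y'(2) = 0.
Compute y'(x) = A k sinh(k x) + B k cosh(k x), so
    y'(2) = A k sinh(k·2) + B k cosh(k·2) = 0
    ⇒ B = −A tanh(k·2) = 5 tanh(1·2).
Therefore the extremal is
    y(x) = −5 cosh(1 x) + 5 tanh(1·2) sinh(1 x).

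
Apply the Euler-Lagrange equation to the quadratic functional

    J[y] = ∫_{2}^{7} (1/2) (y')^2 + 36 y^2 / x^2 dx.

The Lagrangian is L = (1/2) (y')^2 + 36 y^2 / x^2.
Compute ∂L/∂y = 72y/x^2, ∂L/∂y' = y'.
The Euler-Lagrange equation d/dx(∂L/∂y') − ∂L/∂y = 0 reduces to
    y'' − 72/x^2 · y = 0  (x > 0).
Its general solution is
    y(x) = A x^9 + B x^(-8),
with A, B fixed by the endpoint conditions.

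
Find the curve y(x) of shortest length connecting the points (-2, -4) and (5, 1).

Arc-length functional: J[y] = ∫ sqrt(1 + (y')^2) dx.
Lagrangian L = sqrt(1 + (y')^2) has no explicit y dependence, so ∂L/∂y = 0 and the Euler-Lagrange equation gives
    d/dx( y' / sqrt(1 + (y')^2) ) = 0  ⇒  y' / sqrt(1 + (y')^2) = const.
Hence y' is constant, so y(x) is affine.
Fitting the endpoints (-2, -4) and (5, 1):
    slope m = (1 − (-4)) / (5 − (-2)) = 5/7,
    intercept c = (-4) − m·(-2) = -18/7.
Extremal: y(x) = (5/7) x - 18/7.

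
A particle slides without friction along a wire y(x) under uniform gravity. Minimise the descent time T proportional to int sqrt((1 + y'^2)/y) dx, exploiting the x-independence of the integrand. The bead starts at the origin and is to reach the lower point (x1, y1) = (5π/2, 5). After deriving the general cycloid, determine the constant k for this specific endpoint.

The Lagrangian L = sqrt((1 + y'^2) / y) has no explicit x dependence, so the Beltrami identity applies:
    L − y' ∂L/∂y' = C.
Compute ∂L/∂y' = y' / sqrt(y (1 + y'^2)).
Substitute:
    sqrt((1 + y'^2)/y) − y'·y' / sqrt(y (1 + y'^2))
    = (1 + y'^2) / sqrt(y (1 + y'^2)) − y'^2 / sqrt(y (1 + y'^2))
    = 1 / sqrt(y (1 + y'^2)) = C.
Squaring and rearranging gives the first integral
    y (1 + y'^2) = 1/C^2 =: k   (constant).
Solving this first-order ODE by the substitution
    y = (k/2)(1 − cos θ)
yields the cycloid parameterisation
    x(θ) = (k/2)(θ − sin θ),   y(θ) = (k/2)(1 − cos θ).
The constant k is fixed by the endpoint condition.
Now fit the given lower endpoint (x1, y1) = (5π/2, 5). At the bottom of the first arch (θ = π), the parametric equations give
    y(π) = (k/2)(1 − cos π) = k,
    x(π) = (k/2)(π − sin π) = kπ/2.
Matching y(π) = 5 gives k = 5, consistent with x(π) = 5π/2. Therefore the specific cycloid is
    x(θ) = (5/2)(θ − sin θ),   y(θ) = (5/2)(1 − cos θ).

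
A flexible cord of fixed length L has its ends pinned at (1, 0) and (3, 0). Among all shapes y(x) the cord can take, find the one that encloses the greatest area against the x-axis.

Set up the augmented Lagrangian using a multiplier λ for the length constraint:
    F(y, y') = y − λ sqrt(1 + y'^2).
F has no explicit x dependence, so the Beltrami identity yields a first integral
    F − y' ∂F/∂y' = C.
Compute ∂F/∂y' = −λ y' / sqrt(1 + y'^2). Then
    y − λ sqrt(1 + y'^2) + λ y'^2 / sqrt(1 + y'^2) = C
    ⇒  y − λ / sqrt(1 + y'^2) = C.
Solving for y' and integrating gives
    (x − a)^2 + (y − b)^2 = λ^2,
a circular arc of radius λ. The constants a, b are determined by the endpoint conditions y(1) = y(3) = 0, and λ is fixed implicitly by the length constraint
    ∫_{1}^{3} sqrt(1 + y'^2) dx = L.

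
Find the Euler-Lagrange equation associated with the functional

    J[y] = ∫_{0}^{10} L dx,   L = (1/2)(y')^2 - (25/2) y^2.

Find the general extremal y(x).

The Lagrangian is L = (1/2)(y')^2 - (25/2) y^2.
∂L/∂y = -25y.
∂L/∂y' = y'.
The Euler-Lagrange equation d/dx(∂L/∂y') − ∂L/∂y = 0 becomes:
    y'' + 25 y = 0
General solution: y(x) = A sin(5x) + B cos(5x), where A and B are arbitrary constants fixed by the endpoint conditions.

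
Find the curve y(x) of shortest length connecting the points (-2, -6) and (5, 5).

Arc-length functional: J[y] = ∫ sqrt(1 + (y')^2) dx.
Lagrangian L = sqrt(1 + (y')^2) has no explicit y dependence, so ∂L/∂y = 0 and the Euler-Lagrange equation gives
    d/dx( y' / sqrt(1 + (y')^2) ) = 0  ⇒  y' / sqrt(1 + (y')^2) = const.
Hence y' is constant, so y(x) is affine.
Fitting the endpoints (-2, -6) and (5, 5):
    slope m = (5 − (-6)) / (5 − (-2)) = 11/7,
    intercept c = (-6) − m·(-2) = -20/7.
Extremal: y(x) = (11/7) x - 20/7.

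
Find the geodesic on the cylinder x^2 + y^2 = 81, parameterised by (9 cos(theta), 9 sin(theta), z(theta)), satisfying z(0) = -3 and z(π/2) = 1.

Parameterise the cylinder of radius R = 9 as
    r(θ) = (9 cos θ, 9 sin θ, z(θ)).
The arc-length element is
    ds = sqrt(81 + (dz/dθ)^2) dθ,
so the Lagrangian is L = sqrt(81 + z'^2).
L depends on z' only, not on z or θ, so ∂L/∂z = 0 and
    ∂L/∂z' = z' / sqrt(81 + z'^2).
The Euler-Lagrange equation gives
    d/dθ( z' / sqrt(81 + z'^2) ) = 0,
so z' is constant. Integrating once:
    z(θ) = a θ + b,
a helix on the cylinder (a straight line when the cylinder is unrolled). The constants a, b are determined by the endpoint conditions.
With endpoint conditions z(0) = -3 and z(π/2) = 1: from z(0) = b we get b = -3, and a·π/2 + -3 = 1 gives a = 8/π, so
    z(θ) = (8/π) θ − 3.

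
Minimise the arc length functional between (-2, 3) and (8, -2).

Arc-length functional: J[y] = ∫ sqrt(1 + (y')^2) dx.
Lagrangian L = sqrt(1 + (y')^2) has no explicit y dependence, so ∂L/∂y = 0 and the Euler-Lagrange equation gives
    d/dx( y' / sqrt(1 + (y')^2) ) = 0  ⇒  y' / sqrt(1 + (y')^2) = const.
Hence y' is constant, so y(x) is affine.
Fitting the endpoints (-2, 3) and (8, -2):
    slope m = ((-2) − 3) / (8 − (-2)) = -1/2,
    intercept c = 3 − m·(-2) = 2.
Extremal: y(x) = (-1/2) x + 2.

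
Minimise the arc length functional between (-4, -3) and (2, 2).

Arc-length functional: J[y] = ∫ sqrt(1 + (y')^2) dx.
Lagrangian L = sqrt(1 + (y')^2) has no explicit y dependence, so ∂L/∂y = 0 and the Euler-Lagrange equation gives
    d/dx( y' / sqrt(1 + (y')^2) ) = 0  ⇒  y' / sqrt(1 + (y')^2) = const.
Hence y' is constant, so y(x) is affine.
Fitting the endpoints (-4, -3) and (2, 2):
    slope m = (2 − (-3)) / (2 − (-4)) = 5/6,
    intercept c = (-3) − m·(-4) = 1/3.
Extremal: y(x) = (5/6) x + 1/3.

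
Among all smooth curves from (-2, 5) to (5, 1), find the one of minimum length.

Arc-length functional: J[y] = ∫ sqrt(1 + (y')^2) dx.
Lagrangian L = sqrt(1 + (y')^2) has no explicit y dependence, so ∂L/∂y = 0 and the Euler-Lagrange equation gives
    d/dx( y' / sqrt(1 + (y')^2) ) = 0  ⇒  y' / sqrt(1 + (y')^2) = const.
Hence y' is constant, so y(x) is affine.
Fitting the endpoints (-2, 5) and (5, 1):
    slope m = (1 − 5) / (5 − (-2)) = -4/7,
    intercept c = 5 − m·(-2) = 27/7.
Extremal: y(x) = (-4/7) x + 27/7.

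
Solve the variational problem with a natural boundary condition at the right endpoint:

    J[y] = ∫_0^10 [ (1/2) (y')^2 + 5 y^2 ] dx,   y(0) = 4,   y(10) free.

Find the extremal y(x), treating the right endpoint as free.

The Lagrangian L = (1/2) (y')^2 + 5 y^2 gives
    ∂L/∂y = 10 y,   ∂L/∂y' = y'.
Euler-Lagrange: y'' − 10 y = 0.
With k = sqrt(10), the general solution is
    y(x) = A cosh(sqrt(10) x) + B sinh(sqrt(10) x).
Fixed left endpoint y(0) = 4 ⇒ A = 4.
The right endpoint x = 10 is free, so the natural (transversality) condition is ∂L/∂y' |_{x=10} = 0, i.e. y'(10) = 0.
Compute y'(x) = A k sinh(k x) + B k cosh(k x), so
    y'(10) = A k sinh(k·10) + B k cosh(k·10) = 0
    ⇒ B = −A tanh(k·10) = − 4 tanh(sqrt(10)·10).
Therefore the extremal is
    y(x) = 4 cosh(sqrt(10) x) − 4 tanh(sqrt(10)·10) sinh(sqrt(10) x).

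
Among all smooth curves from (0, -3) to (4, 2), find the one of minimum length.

Arc-length functional: J[y] = ∫ sqrt(1 + (y')^2) dx.
Lagrangian L = sqrt(1 + (y')^2) has no explicit y dependence, so ∂L/∂y = 0 and the Euler-Lagrange equation gives
    d/dx( y' / sqrt(1 + (y')^2) ) = 0  ⇒  y' / sqrt(1 + (y')^2) = const.
Hence y' is constant, so y(x) is affine.
Fitting the endpoints (0, -3) and (4, 2):
    slope m = (2 − (-3)) / (4 − 0) = 5/4,
    intercept c = (-3) − m·0 = -3.
Extremal: y(x) = (5/4) x - 3.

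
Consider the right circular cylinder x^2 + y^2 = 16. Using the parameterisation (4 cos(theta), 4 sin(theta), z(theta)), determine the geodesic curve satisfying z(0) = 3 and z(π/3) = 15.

Parameterise the cylinder of radius R = 4 as
    r(θ) = (4 cos θ, 4 sin θ, z(θ)).
The arc-length element is
    ds = sqrt(16 + (dz/dθ)^2) dθ,
so the Lagrangian is L = sqrt(16 + z'^2).
L depends on z' only, not on z or θ, so ∂L/∂z = 0 and
    ∂L/∂z' = z' / sqrt(16 + z'^2).
The Euler-Lagrange equation gives
    d/dθ( z' / sqrt(16 + z'^2) ) = 0,
so z' is constant. Integrating once:
    z(θ) = a θ + b,
a helix on the cylinder (a straight line when the cylinder is unrolled). The constants a, b are determined by the endpoint conditions.
With endpoint conditions z(0) = 3 and z(π/3) = 15: from z(0) = b we get b = 3, and a·π/3 + 3 = 15 gives a = 36/π, so
    z(θ) = (36/π) θ + 3.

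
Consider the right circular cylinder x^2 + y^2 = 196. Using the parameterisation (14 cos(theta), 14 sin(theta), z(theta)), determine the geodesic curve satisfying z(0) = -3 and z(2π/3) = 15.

Parameterise the cylinder of radius R = 14 as
    r(θ) = (14 cos θ, 14 sin θ, z(θ)).
The arc-length element is
    ds = sqrt(196 + (dz/dθ)^2) dθ,
so the Lagrangian is L = sqrt(196 + z'^2).
L depends on z' only, not on z or θ, so ∂L/∂z = 0 and
    ∂L/∂z' = z' / sqrt(196 + z'^2).
The Euler-Lagrange equation gives
    d/dθ( z' / sqrt(196 + z'^2) ) = 0,
so z' is constant. Integrating once:
    z(θ) = a θ + b,
a helix on the cylinder (a straight line when the cylinder is unrolled). The constants a, b are determined by the endpoint conditions.
With endpoint conditions z(0) = -3 and z(2π/3) = 15: from z(0) = b we get b = -3, and a·2π/3 + -3 = 15 gives a = 27/π, so
    z(θ) = (27/π) θ − 3.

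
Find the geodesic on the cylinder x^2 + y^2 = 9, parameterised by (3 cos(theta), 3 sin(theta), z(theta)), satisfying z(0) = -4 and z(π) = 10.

Parameterise the cylinder of radius R = 3 as
    r(θ) = (3 cos θ, 3 sin θ, z(θ)).
The arc-length element is
    ds = sqrt(9 + (dz/dθ)^2) dθ,
so the Lagrangian is L = sqrt(9 + z'^2).
L depends on z' only, not on z or θ, so ∂L/∂z = 0 and
    ∂L/∂z' = z' / sqrt(9 + z'^2).
The Euler-Lagrange equation gives
    d/dθ( z' / sqrt(9 + z'^2) ) = 0,
so z' is constant. Integrating once:
    z(θ) = a θ + b,
a helix on the cylinder (a straight line when the cylinder is unrolled). The constants a, b are determined by the endpoint conditions.
With endpoint conditions z(0) = -4 and z(π) = 10: from z(0) = b we get b = -4, and a·π + -4 = 10 gives a = 14/π, so
    z(θ) = (14/π) θ − 4.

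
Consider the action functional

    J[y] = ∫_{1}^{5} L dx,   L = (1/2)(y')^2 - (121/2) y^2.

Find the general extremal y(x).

The Lagrangian is L = (1/2)(y')^2 - (121/2) y^2.
∂L/∂y = -121y.
∂L/∂y' = y'.
The Euler-Lagrange equation d/dx(∂L/∂y') − ∂L/∂y = 0 becomes:
    y'' + 121 y = 0
General solution: y(x) = A sin(11x) + B cos(11x), where A and B are arbitrary constants fixed by the endpoint conditions.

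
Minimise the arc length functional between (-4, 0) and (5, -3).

Arc-length functional: J[y] = ∫ sqrt(1 + (y')^2) dx.
Lagrangian L = sqrt(1 + (y')^2) has no explicit y dependence, so ∂L/∂y = 0 and the Euler-Lagrange equation gives
    d/dx( y' / sqrt(1 + (y')^2) ) = 0  ⇒  y' / sqrt(1 + (y')^2) = const.
Hence y' is constant, so y(x) is affine.
Fitting the endpoints (-4, 0) and (5, -3):
    slope m = ((-3) − 0) / (5 − (-4)) = -1/3,
    intercept c = 0 − m·(-4) = -4/3.
Extremal: y(x) = (-1/3) x - 4/3.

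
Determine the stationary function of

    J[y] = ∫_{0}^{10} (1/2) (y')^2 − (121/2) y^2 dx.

The Lagrangian is L = (1/2) (y')^2 − (121/2) y^2.
Compute ∂L/∂y = -121y, ∂L/∂y' = y'.
The Euler-Lagrange equation d/dx(∂L/∂y') − ∂L/∂y = 0 reduces to
    y'' + 121 y = 0.
Its general solution is
    y(x) = A sin(11x) + B cos(11x),
with A, B fixed by the endpoint conditions.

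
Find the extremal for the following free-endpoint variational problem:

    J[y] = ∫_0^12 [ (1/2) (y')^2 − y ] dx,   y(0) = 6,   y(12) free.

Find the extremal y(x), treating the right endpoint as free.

The Lagrangian L = (1/2) (y')^2 − y gives
    ∂L/∂y = −1,   ∂L/∂y' = y'.
Euler-Lagrange: d/dx(y') − (−1) = 0, i.e. y'' + 1 = 0, so
    y(x) = −(1/2) x^2 + C1 x + C2.
Fixed left endpoint y(0) = 6 ⇒ C2 = 6.
The right endpoint x = 12 is free, so the natural (transversality) condition is ∂L/∂y' |_{x=12} = 0, i.e. y'(12) = 0.
Compute y'(x) = −1 x + C1, so y'(12) = −12 + C1 = 0 ⇒ C1 = 12.
Therefore the extremal is
    y(x) = −x^2/2 + 12 x + 6.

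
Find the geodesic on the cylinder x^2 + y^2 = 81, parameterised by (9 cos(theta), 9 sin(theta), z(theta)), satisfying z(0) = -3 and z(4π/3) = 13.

Parameterise the cylinder of radius R = 9 as
    r(θ) = (9 cos θ, 9 sin θ, z(θ)).
The arc-length element is
    ds = sqrt(81 + (dz/dθ)^2) dθ,
so the Lagrangian is L = sqrt(81 + z'^2).
L depends on z' only, not on z or θ, so ∂L/∂z = 0 and
    ∂L/∂z' = z' / sqrt(81 + z'^2).
The Euler-Lagrange equation gives
    d/dθ( z' / sqrt(81 + z'^2) ) = 0,
so z' is constant. Integrating once:
    z(θ) = a θ + b,
a helix on the cylinder (a straight line when the cylinder is unrolled). The constants a, b are determined by the endpoint conditions.
With endpoint conditions z(0) = -3 and z(4π/3) = 13: from z(0) = b we get b = -3, and a·4π/3 + -3 = 13 gives a = 12/π, so
    z(θ) = (12/π) θ − 3.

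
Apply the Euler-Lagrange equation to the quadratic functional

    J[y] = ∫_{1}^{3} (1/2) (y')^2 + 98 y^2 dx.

The Lagrangian is L = (1/2) (y')^2 + 98 y^2.
Compute ∂L/∂y = 196y, ∂L/∂y' = y'.
The Euler-Lagrange equation d/dx(∂L/∂y') − ∂L/∂y = 0 reduces to
    y'' − 196 y = 0.
Its general solution is
    y(x) = A e^(14x) + B e^(−14x),
with A, B fixed by the endpoint conditions.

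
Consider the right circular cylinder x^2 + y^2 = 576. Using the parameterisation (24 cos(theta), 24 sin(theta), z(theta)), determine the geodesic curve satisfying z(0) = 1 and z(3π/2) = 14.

Parameterise the cylinder of radius R = 24 as
    r(θ) = (24 cos θ, 24 sin θ, z(θ)).
The arc-length element is
    ds = sqrt(576 + (dz/dθ)^2) dθ,
so the Lagrangian is L = sqrt(576 + z'^2).
L depends on z' only, not on z or θ, so ∂L/∂z = 0 and
    ∂L/∂z' = z' / sqrt(576 + z'^2).
The Euler-Lagrange equation gives
    d/dθ( z' / sqrt(576 + z'^2) ) = 0,
so z' is constant. Integrating once:
    z(θ) = a θ + b,
a helix on the cylinder (a straight line when the cylinder is unrolled). The constants a, b are determined by the endpoint conditions.
With endpoint conditions z(0) = 1 and z(3π/2) = 14: from z(0) = b we get b = 1, and a·3π/2 + 1 = 14 gives a = 26/(3π), so
    z(θ) = (26/(3π)) θ + 1.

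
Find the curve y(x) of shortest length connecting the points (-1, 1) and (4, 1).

Arc-length functional: J[y] = ∫ sqrt(1 + (y')^2) dx.
Lagrangian L = sqrt(1 + (y')^2) has no explicit y dependence, so ∂L/∂y = 0 and the Euler-Lagrange equation gives
    d/dx( y' / sqrt(1 + (y')^2) ) = 0  ⇒  y' / sqrt(1 + (y')^2) = const.
Hence y' is constant, so y(x) is affine.
Fitting the endpoints (-1, 1) and (4, 1):
    slope m = (1 − 1) / (4 − (-1)) = 0,
    intercept c = 1 − m·(-1) = 1.
Extremal: y(x) = 1.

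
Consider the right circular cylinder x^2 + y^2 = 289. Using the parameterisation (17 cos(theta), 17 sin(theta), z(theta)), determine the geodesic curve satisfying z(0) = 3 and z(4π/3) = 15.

Parameterise the cylinder of radius R = 17 as
    r(θ) = (17 cos θ, 17 sin θ, z(θ)).
The arc-length element is
    ds = sqrt(289 + (dz/dθ)^2) dθ,
so the Lagrangian is L = sqrt(289 + z'^2).
L depends on z' only, not on z or θ, so ∂L/∂z = 0 and
    ∂L/∂z' = z' / sqrt(289 + z'^2).
The Euler-Lagrange equation gives
    d/dθ( z' / sqrt(289 + z'^2) ) = 0,
so z' is constant. Integrating once:
    z(θ) = a θ + b,
a helix on the cylinder (a straight line when the cylinder is unrolled). The constants a, b are determined by the endpoint conditions.
With endpoint conditions z(0) = 3 and z(4π/3) = 15: from z(0) = b we get b = 3, and a·4π/3 + 3 = 15 gives a = 9/π, so
    z(θ) = (9/π) θ + 3.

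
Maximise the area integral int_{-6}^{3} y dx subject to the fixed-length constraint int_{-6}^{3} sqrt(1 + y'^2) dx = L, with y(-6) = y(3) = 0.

Set up the augmented Lagrangian using a multiplier λ for the length constraint:
    F(y, y') = y − λ sqrt(1 + y'^2).
F has no explicit x dependence, so the Beltrami identity yields a first integral
    F − y' ∂F/∂y' = C.
Compute ∂F/∂y' = −λ y' / sqrt(1 + y'^2). Then
    y − λ sqrt(1 + y'^2) + λ y'^2 / sqrt(1 + y'^2) = C
    ⇒  y − λ / sqrt(1 + y'^2) = C.
Solving for y' and integrating gives
    (x − a)^2 + (y − b)^2 = λ^2,
a circular arc of radius λ. The constants a, b are determined by the endpoint conditions y(-6) = y(3) = 0, and λ is fixed implicitly by the length constraint
    ∫_{-6}^{3} sqrt(1 + y'^2) dx = L.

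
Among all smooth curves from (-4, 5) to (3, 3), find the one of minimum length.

Arc-length functional: J[y] = ∫ sqrt(1 + (y')^2) dx.
Lagrangian L = sqrt(1 + (y')^2) has no explicit y dependence, so ∂L/∂y = 0 and the Euler-Lagrange equation gives
    d/dx( y' / sqrt(1 + (y')^2) ) = 0  ⇒  y' / sqrt(1 + (y')^2) = const.
Hence y' is constant, so y(x) is affine.
Fitting the endpoints (-4, 5) and (3, 3):
    slope m = (3 − 5) / (3 − (-4)) = -2/7,
    intercept c = 5 − m·(-4) = 27/7.
Extremal: y(x) = (-2/7) x + 27/7.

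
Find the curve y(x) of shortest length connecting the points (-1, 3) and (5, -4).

Arc-length functional: J[y] = ∫ sqrt(1 + (y')^2) dx.
Lagrangian L = sqrt(1 + (y')^2) has no explicit y dependence, so ∂L/∂y = 0 and the Euler-Lagrange equation gives
    d/dx( y' / sqrt(1 + (y')^2) ) = 0  ⇒  y' / sqrt(1 + (y')^2) = const.
Hence y' is constant, so y(x) is affine.
Fitting the endpoints (-1, 3) and (5, -4):
    slope m = ((-4) − 3) / (5 − (-1)) = -7/6,
    intercept c = 3 − m·(-1) = 11/6.
Extremal: y(x) = (-7/6) x + 11/6.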